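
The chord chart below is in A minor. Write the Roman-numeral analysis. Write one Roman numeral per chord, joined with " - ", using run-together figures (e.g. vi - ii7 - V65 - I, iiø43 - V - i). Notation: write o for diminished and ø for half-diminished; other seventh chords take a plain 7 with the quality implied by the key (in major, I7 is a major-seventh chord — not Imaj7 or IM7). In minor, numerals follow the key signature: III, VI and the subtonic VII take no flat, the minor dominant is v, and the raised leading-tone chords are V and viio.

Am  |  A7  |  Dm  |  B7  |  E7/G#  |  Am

Am: root A is the tonic; minor triad there is i.
A7: a dominant seventh chord on A, the applied dominant of iv → V7/iv.
Dm has root D, degree 4 in A minor, so iv.
B7: a dominant seventh chord on B, the applied dominant of V → V7/V.
E7/G# has root E, degree 5 in A minor, so V65.
Am has root A, degree 1 in A minor, so i.

i - V7/iv - iv - V7/V - V65 - i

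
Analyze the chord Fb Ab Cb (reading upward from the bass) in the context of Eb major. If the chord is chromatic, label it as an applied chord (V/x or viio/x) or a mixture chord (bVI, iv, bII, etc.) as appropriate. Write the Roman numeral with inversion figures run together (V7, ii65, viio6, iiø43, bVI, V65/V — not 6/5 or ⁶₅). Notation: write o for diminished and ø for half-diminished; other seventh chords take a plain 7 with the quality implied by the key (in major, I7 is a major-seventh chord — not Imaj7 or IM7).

Stacked in thirds the chord is Fb-Ab-Cb: a major triad on Fb.
Fb is the lowered second degree of Eb major (diatonic 2 would be F). This is the Neapolitan chord — a major triad on the lowered second degree.

bII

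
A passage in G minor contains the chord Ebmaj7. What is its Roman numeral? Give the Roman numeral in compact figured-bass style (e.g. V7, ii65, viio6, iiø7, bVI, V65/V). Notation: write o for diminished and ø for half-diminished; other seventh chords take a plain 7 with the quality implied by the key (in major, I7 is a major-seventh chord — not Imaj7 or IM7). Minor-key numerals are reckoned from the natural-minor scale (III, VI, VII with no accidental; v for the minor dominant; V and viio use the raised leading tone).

VI7

The pitches Eb-G-Bb-D form a major seventh chord rooted on Eb.
In G minor, Eb is the submediant; the diatonic major seventh chord there is VI7.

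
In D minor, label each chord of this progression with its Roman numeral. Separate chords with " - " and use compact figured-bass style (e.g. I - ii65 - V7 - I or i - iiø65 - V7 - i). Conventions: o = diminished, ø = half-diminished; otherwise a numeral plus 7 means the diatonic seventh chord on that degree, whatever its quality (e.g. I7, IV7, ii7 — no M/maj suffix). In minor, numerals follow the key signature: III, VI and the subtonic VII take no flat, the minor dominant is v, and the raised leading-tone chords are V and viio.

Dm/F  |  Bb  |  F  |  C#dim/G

Dm/F has root D, degree 1 in D minor, so i6.
Bb: root Bb is the submediant; major triad there is VI.
F: root F is the mediant; major triad there is III.
C#dim/G has root C#, degree 7 in D minor, so viio64.

i6 - VI - III - viio64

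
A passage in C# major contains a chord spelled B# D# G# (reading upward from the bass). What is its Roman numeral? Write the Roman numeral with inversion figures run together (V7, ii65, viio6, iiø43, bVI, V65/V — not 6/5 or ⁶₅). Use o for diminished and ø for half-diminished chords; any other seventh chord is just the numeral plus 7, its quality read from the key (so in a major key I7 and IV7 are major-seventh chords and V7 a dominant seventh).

V6

The pitches G#-B#-D# form a major triad rooted on G#.
In C# major, G# is the dominant; the diatonic major triad there is V.
With B# in the bass the chord is in first inversion, so the figured bass is 6.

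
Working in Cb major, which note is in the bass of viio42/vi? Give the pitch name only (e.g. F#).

The applied chord viio42/vi is rooted on G: G-Bb-Db-Fb.
The figure 42 means third inversion — the seventh is in the bass.

Fb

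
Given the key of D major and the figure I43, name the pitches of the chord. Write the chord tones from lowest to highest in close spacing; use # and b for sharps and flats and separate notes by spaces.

A C# D F#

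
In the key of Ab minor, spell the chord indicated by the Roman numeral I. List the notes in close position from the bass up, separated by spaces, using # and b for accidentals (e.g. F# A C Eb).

Ab C Eb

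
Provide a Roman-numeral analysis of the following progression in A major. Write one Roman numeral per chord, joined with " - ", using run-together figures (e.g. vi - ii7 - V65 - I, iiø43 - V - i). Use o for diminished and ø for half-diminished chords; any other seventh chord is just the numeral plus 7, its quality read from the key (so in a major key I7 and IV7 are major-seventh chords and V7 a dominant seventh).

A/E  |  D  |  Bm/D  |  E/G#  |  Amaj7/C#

A/E has root A, degree 1 in A major, so I64.
D has root D, degree 4 in A major, so IV.
Bm/D: minor triad on B = scale degree 2 → ii6.
E/G#: root E is the dominant; major triad there is V6.
Amaj7/C# has root A, degree 1 in A major, so I65.

I64 - IV - ii6 - V6 - I65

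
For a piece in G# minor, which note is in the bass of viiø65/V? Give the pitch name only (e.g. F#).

E#

The applied chord viiø65/V is rooted on C##: C##-E#-G#-B#.
The figure 65 means first inversion — the third is in the bass.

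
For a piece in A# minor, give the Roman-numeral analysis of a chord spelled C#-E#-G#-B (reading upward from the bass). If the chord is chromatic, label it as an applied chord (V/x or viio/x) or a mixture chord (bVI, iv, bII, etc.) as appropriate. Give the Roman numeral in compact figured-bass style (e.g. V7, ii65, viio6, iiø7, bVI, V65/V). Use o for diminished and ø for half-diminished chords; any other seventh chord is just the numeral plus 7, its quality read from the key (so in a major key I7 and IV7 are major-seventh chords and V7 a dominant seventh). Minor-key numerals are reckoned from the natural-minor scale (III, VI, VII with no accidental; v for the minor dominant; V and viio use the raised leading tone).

V7/VI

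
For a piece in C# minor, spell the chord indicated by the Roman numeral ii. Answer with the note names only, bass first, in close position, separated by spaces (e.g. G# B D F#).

D# F# A#

ii is the minor supertonic, borrowed from the parallel major (the Dorian ii). In C# minor that root is D#.
So the chord is D#-F#-A#.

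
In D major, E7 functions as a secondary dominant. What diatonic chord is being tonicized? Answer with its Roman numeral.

V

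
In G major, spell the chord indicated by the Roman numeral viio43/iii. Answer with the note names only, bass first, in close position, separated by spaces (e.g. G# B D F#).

viio43/iii is a secondary leading-tone chord. The target iii is B in G major; the applied chord is rooted a semitone below, on A#.
Building a fully diminished seventh chord on A# gives A#-C#-E-G.
With the 43 figure the chord is in second inversion; from the bass E upward in close position it reads E-G-A#-C#.

E G A# C#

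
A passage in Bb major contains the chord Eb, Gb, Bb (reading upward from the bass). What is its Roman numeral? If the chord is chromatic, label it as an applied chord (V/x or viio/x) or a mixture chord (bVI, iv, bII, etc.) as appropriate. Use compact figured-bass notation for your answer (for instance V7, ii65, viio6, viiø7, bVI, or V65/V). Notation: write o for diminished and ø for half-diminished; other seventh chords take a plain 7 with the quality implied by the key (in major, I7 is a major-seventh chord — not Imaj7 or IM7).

iv

The pitches Eb-Gb-Bb form a minor triad rooted on Eb.
Eb is the fourth degree of Bb major. This is the minor subdominant, borrowed from the parallel minor.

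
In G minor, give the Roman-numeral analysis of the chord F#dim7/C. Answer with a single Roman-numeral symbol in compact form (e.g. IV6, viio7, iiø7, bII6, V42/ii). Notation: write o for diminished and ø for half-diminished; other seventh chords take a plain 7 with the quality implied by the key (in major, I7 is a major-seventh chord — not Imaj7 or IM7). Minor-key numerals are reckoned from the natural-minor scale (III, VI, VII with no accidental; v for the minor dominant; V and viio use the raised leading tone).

viio43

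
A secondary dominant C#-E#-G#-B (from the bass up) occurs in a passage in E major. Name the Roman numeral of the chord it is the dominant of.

ii

The chord is a dominant seventh chord on C#.
A dominant resolves down a perfect fifth: C# → F#. In E major, F# is scale degree 2, i.e. ii.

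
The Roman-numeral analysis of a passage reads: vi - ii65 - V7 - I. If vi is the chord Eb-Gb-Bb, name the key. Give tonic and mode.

Gb major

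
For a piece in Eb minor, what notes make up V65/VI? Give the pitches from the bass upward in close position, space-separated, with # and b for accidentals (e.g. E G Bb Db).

Bb Db Fb Gb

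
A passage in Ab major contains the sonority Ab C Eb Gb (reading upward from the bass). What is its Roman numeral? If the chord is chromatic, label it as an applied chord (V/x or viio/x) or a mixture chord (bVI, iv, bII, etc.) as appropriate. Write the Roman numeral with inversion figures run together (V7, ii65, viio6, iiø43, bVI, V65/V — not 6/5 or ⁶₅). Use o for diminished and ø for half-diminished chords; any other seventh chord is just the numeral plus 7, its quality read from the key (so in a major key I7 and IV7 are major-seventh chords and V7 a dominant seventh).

V7/IV

Stacked in thirds the chord is Ab-C-Eb-Gb: a dominant seventh chord on Ab.
Ab is not a diatonic chord root with this quality in Ab major, but it lies a perfect fifth above Db (IV), so the chord functions as an applied dominant of IV.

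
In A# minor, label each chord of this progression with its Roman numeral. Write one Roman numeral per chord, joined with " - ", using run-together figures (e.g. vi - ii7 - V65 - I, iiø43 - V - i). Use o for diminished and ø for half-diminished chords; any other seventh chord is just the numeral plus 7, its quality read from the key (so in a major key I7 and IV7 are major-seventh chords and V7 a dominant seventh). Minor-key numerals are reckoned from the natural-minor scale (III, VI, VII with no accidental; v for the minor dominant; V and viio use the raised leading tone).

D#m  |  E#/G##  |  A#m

D#m: root D# is the subdominant; minor triad there is iv.
E#/G## has root E#, degree 5 in A# minor, so V6.
A#m: minor triad on A# = scale degree 1 → i.

iv - V6 - i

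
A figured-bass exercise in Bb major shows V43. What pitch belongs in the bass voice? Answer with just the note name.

C

V in Bb major has root F; the chord is F-A-C-Eb.
The figure 43 means second inversion — the fifth is in the bass.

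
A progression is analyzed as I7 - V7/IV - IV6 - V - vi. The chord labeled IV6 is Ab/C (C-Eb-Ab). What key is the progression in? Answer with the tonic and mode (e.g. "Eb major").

Eb major

The anchor chord is a major triad on Ab, labeled IV6.
If Ab is scale degree 4 and the mode makes that degree carry a major triad, the tonic is Eb and the mode is major.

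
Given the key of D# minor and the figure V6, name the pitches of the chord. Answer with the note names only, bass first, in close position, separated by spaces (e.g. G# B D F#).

In D# minor, scale degree 5 is A#. The dominant is major (leading tone raised), so V is a major triad.
That chord is spelled A#-C##-E#.
With the 6 figure the chord is in first inversion; from the bass C## upward in close position it reads C##-E#-A#.

C## E# A#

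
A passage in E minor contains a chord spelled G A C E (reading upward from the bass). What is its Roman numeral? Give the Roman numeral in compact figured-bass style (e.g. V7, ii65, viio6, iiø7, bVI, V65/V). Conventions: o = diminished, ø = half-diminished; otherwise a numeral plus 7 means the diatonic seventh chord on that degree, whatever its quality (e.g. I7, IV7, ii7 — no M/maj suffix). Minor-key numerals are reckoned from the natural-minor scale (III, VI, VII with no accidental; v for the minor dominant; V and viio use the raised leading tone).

The pitches A-C-E-G form a minor seventh chord rooted on A.
In E minor, A is the subdominant; the diatonic minor seventh chord there is iv7.
With G in the bass the chord is in third inversion, so the figured bass is 42.

iv42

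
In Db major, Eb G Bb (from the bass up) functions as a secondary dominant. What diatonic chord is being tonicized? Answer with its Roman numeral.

V

The chord is a major triad on Eb.
A dominant resolves down a perfect fifth: Eb → Ab. In Db major, Ab is scale degree 5, i.e. V.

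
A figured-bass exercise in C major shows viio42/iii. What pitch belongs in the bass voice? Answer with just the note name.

The applied chord viio42/iii is rooted on D#: D#-F#-A-C.
The figure 42 means third inversion — the seventh is in the bass.

C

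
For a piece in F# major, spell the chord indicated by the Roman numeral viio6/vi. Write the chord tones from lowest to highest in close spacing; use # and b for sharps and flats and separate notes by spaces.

E# G# C##

viio6/vi is a secondary leading-tone chord. The target vi is D# in F# major; the applied chord is rooted a semitone below, on C##.
Building a diminished triad on C## gives C##-E#-G#.
The figured bass 6 indicates first inversion, placing the third (E#) in the bass: E#-G#-C##.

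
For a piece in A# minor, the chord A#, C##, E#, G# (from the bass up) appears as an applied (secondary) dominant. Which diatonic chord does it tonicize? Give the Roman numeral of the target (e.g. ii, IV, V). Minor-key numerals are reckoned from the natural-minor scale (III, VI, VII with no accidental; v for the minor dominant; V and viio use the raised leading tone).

iv

The chord is a dominant seventh chord on A#.
A dominant resolves down a perfect fifth: A# → D#. In A# minor, D# is scale degree 4, i.e. iv.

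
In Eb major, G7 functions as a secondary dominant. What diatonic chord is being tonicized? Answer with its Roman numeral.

vi

The chord is a dominant seventh chord on G.
A dominant resolves down a perfect fifth: G → C. In Eb major, C is scale degree 6, i.e. vi.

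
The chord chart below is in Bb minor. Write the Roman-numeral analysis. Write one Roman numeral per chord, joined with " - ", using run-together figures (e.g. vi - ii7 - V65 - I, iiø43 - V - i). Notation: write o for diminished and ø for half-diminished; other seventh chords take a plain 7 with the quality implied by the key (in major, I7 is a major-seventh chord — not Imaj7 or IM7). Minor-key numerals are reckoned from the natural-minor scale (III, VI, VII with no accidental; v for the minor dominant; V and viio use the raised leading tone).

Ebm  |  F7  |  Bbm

Ebm: minor triad on Eb = scale degree 4 → iv.
F7: root F is the dominant; dominant seventh chord there is V7.
Bbm has root Bb, degree 1 in Bb minor, so i.

iv - V7 - i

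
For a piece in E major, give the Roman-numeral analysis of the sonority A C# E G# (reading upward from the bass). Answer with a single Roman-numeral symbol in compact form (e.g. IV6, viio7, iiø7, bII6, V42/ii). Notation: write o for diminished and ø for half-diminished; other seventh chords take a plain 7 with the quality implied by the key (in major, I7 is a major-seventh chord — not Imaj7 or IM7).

IV7

Stacked in thirds the chord is A-C#-E-G#: a major seventh chord on A.
A is scale degree 4 in E major, and a major seventh chord on that degree is written IV7.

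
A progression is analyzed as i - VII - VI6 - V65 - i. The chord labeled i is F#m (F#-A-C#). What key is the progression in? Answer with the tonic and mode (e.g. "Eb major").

F# minor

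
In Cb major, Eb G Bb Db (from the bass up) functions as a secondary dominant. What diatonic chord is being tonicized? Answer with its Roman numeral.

vi

The chord is a dominant seventh chord on Eb.
A dominant resolves down a perfect fifth: Eb → Ab. In Cb major, Ab is scale degree 6, i.e. vi.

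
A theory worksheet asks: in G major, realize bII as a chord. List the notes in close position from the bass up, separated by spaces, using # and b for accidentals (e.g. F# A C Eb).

Ab C Eb

Scale degree 2 in G major is A; lowering it a half step gives Ab. bII is the Neapolitan chord — a major triad on the lowered second degree.
So the chord is Ab-C-Eb.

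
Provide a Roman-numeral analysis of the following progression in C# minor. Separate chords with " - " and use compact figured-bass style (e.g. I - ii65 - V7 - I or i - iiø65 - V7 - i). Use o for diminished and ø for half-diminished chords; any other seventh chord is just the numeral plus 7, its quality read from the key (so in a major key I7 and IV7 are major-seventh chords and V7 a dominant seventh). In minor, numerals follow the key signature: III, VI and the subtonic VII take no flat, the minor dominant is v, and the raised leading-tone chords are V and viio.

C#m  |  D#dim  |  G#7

i - iio - V7

C#m has root C#, degree 1 in C# minor, so i.
D#dim: root D# is the supertonic; diminished triad there is iio.
G#7: root G# is the dominant; dominant seventh chord there is V7.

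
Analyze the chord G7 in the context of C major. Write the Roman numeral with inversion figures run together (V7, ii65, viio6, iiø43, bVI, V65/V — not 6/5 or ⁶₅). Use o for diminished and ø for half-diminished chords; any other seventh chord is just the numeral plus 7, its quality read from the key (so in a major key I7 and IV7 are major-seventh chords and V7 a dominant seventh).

V7

The pitches G-B-D-F form a dominant seventh chord rooted on G.
G is scale degree 5 in C major, and a dominant seventh chord on that degree is written V7.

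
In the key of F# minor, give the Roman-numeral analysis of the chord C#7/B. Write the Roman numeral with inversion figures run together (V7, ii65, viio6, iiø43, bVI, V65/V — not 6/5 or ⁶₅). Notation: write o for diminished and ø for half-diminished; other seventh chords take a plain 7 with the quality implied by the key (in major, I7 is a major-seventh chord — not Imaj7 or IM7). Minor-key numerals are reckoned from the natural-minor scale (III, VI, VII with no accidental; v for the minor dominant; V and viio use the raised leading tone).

V42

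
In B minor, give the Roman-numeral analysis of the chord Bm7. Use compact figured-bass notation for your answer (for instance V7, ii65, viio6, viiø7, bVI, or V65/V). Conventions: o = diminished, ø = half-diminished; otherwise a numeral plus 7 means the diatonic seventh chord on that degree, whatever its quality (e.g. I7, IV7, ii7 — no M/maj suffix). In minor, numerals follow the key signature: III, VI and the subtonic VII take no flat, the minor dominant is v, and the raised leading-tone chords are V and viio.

i7

The pitches B-D-F#-A form a minor seventh chord rooted on B.
B is scale degree 1 in B minor, and a minor seventh chord on that degree is written i7.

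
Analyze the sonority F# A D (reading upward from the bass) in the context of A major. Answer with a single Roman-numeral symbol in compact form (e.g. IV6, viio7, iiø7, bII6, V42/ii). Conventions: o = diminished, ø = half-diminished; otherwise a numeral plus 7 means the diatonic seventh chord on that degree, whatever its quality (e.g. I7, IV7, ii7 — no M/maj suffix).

The pitches D-F#-A form a major triad rooted on D.
In A major, D is the subdominant; the diatonic major triad there is IV.
With F# in the bass the chord is in first inversion, so the figured bass is 6.

IV6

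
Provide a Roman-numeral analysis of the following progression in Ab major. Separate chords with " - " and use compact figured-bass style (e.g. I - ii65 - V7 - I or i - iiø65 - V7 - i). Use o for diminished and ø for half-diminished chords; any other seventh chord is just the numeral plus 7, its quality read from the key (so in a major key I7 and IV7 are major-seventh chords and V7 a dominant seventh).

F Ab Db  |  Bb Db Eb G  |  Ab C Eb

F-Ab-Db: major triad on Db = scale degree 4 → IV6.
Bb-Db-Eb-G: root Eb is the dominant; dominant seventh chord there is V43.
Ab-C-Eb has root Ab, degree 1 in Ab major, so I.

IV6 - V43 - I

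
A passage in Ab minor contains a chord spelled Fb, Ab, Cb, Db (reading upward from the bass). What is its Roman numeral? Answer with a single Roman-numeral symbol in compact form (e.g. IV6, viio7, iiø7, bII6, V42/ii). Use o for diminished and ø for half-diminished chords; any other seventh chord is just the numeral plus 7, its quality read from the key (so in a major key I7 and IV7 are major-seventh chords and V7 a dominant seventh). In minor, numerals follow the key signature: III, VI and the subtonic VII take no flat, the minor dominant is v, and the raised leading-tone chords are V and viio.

iv65

Stacked in thirds the chord is Db-Fb-Ab-Cb: a minor seventh chord on Db.
Db is scale degree 4 in Ab minor, and a minor seventh chord on that degree is written iv7.
With Fb in the bass the chord is in first inversion, so the figured bass is 65.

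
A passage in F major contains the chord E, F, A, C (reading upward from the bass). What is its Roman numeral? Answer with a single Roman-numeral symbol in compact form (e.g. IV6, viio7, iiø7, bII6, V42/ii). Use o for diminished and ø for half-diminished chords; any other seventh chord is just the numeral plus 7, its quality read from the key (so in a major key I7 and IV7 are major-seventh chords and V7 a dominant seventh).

The pitches F-A-C-E form a major seventh chord rooted on F.
In F major, F is the tonic; the diatonic major seventh chord there is I7.
With E in the bass the chord is in third inversion, so the figured bass is 42.

I42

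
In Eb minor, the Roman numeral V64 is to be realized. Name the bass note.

F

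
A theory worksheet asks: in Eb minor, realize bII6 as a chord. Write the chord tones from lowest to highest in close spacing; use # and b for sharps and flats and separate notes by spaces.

Ab Cb Fb

Scale degree 2 in Eb minor is F; lowering it a half step gives Fb. bII6 is the Neapolitan sixth — a major triad on the lowered second degree, here in its customary first inversion.
So the chord is Fb-Ab-Cb, a major triad.
The figured bass 6 indicates first inversion, placing the third (Ab) in the bass: Ab-Cb-Fb.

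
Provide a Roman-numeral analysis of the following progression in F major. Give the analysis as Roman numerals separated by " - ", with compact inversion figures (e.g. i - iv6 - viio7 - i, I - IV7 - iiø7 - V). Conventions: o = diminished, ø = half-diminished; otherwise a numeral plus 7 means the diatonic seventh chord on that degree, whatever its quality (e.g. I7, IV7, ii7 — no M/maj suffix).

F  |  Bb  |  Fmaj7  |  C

F: major triad on F = scale degree 1 → I.
Bb: root Bb is the subdominant; major triad there is IV.
Fmaj7: root F is the tonic; major seventh chord there is I7.
C has root C, degree 5 in F major, so V.

I - IV - I7 - V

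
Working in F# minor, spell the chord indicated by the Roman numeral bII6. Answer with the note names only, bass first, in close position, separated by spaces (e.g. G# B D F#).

B D G

bII6 is the Neapolitan sixth — a major triad on the lowered second degree, here in its customary first inversion. In F# minor that root is G.
So the chord is G-B-D.
The figured bass 6 indicates first inversion, placing the third (B) in the bass: B-D-G.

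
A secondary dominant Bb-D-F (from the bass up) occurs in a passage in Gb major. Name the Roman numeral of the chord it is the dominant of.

The chord is a major triad on Bb.
A dominant resolves down a perfect fifth: Bb → Eb. In Gb major, Eb is scale degree 6, i.e. vi.

vi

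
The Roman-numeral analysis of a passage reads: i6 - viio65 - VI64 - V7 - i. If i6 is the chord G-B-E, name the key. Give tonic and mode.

E minor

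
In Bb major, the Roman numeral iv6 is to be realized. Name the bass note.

iv in Bb major has root Eb; the chord is Eb-Gb-Bb.
The figure 6 means first inversion — the third is in the bass.

Gb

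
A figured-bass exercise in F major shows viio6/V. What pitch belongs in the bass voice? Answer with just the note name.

The applied chord viio6/V is rooted on B: B-D-F.
The figure 6 means first inversion — the third is in the bass.

D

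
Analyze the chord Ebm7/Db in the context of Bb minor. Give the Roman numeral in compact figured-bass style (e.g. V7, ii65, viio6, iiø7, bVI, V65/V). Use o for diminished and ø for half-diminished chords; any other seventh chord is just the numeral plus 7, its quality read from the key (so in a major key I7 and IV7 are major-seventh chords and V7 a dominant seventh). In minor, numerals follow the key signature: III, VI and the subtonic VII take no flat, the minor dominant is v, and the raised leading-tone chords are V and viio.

The pitches Eb-Gb-Bb-Db form a minor seventh chord rooted on Eb.
Eb is scale degree 4 in Bb minor, and a minor seventh chord on that degree is written iv7.
With Db in the bass the chord is in third inversion, so the figured bass is 42.

iv42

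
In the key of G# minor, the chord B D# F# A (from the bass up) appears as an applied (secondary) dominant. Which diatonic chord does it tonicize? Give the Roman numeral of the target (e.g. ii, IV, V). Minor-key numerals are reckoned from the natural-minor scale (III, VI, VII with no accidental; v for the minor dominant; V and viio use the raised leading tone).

The chord is a dominant seventh chord on B.
A dominant resolves down a perfect fifth: B → E. In G# minor, E is scale degree 6, i.e. VI.

VI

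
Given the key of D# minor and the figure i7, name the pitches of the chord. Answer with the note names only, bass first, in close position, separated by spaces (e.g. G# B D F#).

D# F# A# C#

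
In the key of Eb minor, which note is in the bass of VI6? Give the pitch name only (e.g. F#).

Eb

VI in Eb minor has root Cb; the chord is Cb-Eb-Gb.
The figure 6 means first inversion — the third is in the bass.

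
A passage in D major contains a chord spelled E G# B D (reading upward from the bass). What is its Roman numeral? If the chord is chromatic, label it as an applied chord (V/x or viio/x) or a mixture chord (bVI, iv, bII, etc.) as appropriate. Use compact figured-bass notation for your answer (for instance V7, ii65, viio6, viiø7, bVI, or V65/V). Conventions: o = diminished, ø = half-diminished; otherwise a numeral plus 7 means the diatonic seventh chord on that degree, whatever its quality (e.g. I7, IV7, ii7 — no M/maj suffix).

Stacked in thirds the chord is E-G#-B-D: a dominant seventh chord on E.
E is not a diatonic chord root with this quality in D major, but it lies a perfect fifth above A (V), so the chord functions as an applied dominant of V.

V7/V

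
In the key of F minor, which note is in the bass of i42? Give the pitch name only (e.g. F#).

Eb

i in F minor has root F; the chord is F-Ab-C-Eb.
The figure 42 means third inversion — the seventh is in the bass.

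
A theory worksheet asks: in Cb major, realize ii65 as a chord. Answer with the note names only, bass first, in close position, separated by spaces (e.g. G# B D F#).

The numeral's case and figure indicate a minor seventh chord. In Cb major its root, the supertonic, is Db.
Stacking thirds from Db gives Db-Fb-Ab-Cb.
The figured bass 65 indicates first inversion, placing the third (Fb) in the bass: Fb-Ab-Cb-Db.

Fb Ab Cb Db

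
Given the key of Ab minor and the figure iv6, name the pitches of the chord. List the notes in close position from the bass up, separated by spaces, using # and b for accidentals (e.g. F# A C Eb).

The numeral's case and figure indicate a minor triad. In Ab minor its root, the subdominant, is Db.
Stacking thirds from Db gives Db-Fb-Ab.
The figured bass 6 indicates first inversion, placing the third (Fb) in the bass: Fb-Ab-Db.

Fb Ab Db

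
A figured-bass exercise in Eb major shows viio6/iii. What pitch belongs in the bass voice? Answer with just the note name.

A

The applied chord viio6/iii is rooted on F#: F#-A-C.
The figure 6 means first inversion — the third is in the bass.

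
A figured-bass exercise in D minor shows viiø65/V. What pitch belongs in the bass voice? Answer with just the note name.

B

The applied chord viiø65/V is rooted on G#: G#-B-D-F#.
The figure 65 means first inversion — the third is in the bass.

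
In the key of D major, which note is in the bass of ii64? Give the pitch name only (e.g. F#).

B

ii in D major has root E; the chord is E-G-B.
The figure 64 means second inversion — the fifth is in the bass.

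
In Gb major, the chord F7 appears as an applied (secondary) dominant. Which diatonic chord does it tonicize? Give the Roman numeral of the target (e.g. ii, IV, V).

The chord is a dominant seventh chord on F.
A dominant resolves down a perfect fifth: F → Bb. In Gb major, Bb is scale degree 3, i.e. iii.

iii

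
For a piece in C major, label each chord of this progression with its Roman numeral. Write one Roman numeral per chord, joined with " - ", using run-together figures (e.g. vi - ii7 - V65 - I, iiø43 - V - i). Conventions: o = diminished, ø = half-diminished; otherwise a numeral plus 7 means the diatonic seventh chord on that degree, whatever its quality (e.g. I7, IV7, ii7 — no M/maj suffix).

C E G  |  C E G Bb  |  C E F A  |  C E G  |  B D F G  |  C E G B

I - V7/IV - IV43 - I - V65 - I7

C-E-G: major triad on C = scale degree 1 → I.
C-E-G-Bb: a dominant seventh chord on C, the applied dominant of IV → V7/IV.
C-E-F-A has root F, degree 4 in C major, so IV43.
C-E-G has root C, degree 1 in C major, so I.
B-D-F-G has root G, degree 5 in C major, so V65.
C-E-G-B: root C is the tonic; major seventh chord there is I7.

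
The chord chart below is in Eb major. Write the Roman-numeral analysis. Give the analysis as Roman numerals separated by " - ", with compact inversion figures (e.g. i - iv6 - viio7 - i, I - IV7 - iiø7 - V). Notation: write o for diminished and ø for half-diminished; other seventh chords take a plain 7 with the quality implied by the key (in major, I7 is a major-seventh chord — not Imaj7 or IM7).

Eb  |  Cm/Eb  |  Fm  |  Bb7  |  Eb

Eb has root Eb, degree 1 in Eb major, so I.
Cm/Eb: minor triad on C = scale degree 6 → vi6.
Fm: root F is the supertonic; minor triad there is ii.
Bb7: dominant seventh chord on Bb = scale degree 5 → V7.
Eb: major triad on Eb = scale degree 1 → I.

I - vi6 - ii - V7 - I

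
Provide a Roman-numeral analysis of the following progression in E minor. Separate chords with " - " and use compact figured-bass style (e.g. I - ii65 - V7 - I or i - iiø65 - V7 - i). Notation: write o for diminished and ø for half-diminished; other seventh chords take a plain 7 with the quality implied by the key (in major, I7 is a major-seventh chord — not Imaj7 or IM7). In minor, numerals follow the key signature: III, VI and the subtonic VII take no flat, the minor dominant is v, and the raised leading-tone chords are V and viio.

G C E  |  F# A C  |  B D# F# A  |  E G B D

G-C-E: major triad on C = scale degree 6 → VI64.
F#-A-C has root F#, degree 2 in E minor, so iio.
B-D#-F#-A: dominant seventh chord on B = scale degree 5 → V7.
E-G-B-D: minor seventh chord on E = scale degree 1 → i7.

VI64 - iio - V7 - i7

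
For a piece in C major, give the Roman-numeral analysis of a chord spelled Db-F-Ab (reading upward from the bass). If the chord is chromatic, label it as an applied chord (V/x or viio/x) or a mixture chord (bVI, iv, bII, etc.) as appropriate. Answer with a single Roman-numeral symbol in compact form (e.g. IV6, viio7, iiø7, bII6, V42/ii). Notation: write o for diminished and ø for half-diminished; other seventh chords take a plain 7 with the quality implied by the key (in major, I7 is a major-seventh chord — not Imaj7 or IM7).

bII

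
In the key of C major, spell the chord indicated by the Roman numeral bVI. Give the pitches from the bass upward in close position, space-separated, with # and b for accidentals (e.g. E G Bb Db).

Ab C Eb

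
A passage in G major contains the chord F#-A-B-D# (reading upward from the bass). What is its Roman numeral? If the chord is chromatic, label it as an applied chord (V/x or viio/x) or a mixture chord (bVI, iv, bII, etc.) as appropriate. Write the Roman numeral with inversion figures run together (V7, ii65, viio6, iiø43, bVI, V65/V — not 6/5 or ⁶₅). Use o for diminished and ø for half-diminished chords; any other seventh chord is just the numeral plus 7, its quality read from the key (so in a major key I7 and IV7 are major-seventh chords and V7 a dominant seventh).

V43/vi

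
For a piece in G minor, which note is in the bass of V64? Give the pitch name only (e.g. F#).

A

V in G minor has root D; the chord is D-F#-A.
The figure 64 means second inversion — the fifth is in the bass.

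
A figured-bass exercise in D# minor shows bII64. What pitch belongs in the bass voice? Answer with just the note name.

B

bII in D# minor has root E; the chord is E-G#-B.
The figure 64 means second inversion — the fifth is in the bass.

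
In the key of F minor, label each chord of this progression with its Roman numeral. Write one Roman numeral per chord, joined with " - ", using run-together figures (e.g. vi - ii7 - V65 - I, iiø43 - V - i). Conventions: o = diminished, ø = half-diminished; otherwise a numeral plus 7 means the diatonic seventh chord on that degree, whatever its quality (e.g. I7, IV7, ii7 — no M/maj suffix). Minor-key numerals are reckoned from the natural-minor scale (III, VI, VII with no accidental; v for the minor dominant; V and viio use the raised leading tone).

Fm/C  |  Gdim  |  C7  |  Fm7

Fm/C has root F, degree 1 in F minor, so i64.
Gdim: root G is the supertonic; diminished triad there is iio.
C7 has root C, degree 5 in F minor, so V7.
Fm7: root F is the tonic; minor seventh chord there is i7.

i64 - iio - V7 - i7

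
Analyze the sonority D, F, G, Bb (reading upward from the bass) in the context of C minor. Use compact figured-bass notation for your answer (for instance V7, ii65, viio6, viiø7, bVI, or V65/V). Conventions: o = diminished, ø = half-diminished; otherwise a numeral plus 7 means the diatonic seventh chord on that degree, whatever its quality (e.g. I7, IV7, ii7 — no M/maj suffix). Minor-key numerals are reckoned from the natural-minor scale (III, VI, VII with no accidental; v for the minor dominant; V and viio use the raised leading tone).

The pitches G-Bb-D-F form a minor seventh chord rooted on G.
G is scale degree 5 in C minor, and a minor seventh chord on that degree is written v7.
With D in the bass the chord is in second inversion, so the figured bass is 43.

v43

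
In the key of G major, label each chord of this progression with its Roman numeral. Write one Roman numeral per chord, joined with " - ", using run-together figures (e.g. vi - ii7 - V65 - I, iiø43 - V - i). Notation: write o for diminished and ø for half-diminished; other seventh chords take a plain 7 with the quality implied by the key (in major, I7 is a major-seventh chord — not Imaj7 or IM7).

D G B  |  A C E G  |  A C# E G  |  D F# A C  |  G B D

I64 - ii7 - V7/V - V7 - I

D-G-B has root G, degree 1 in G major, so I64.
A-C-E-G: root A is the supertonic; minor seventh chord there is ii7.
A-C#-E-G: a dominant seventh chord on A, the applied dominant of V → V7/V.
D-F#-A-C: dominant seventh chord on D = scale degree 5 → V7.
G-B-D: root G is the tonic; major triad there is I.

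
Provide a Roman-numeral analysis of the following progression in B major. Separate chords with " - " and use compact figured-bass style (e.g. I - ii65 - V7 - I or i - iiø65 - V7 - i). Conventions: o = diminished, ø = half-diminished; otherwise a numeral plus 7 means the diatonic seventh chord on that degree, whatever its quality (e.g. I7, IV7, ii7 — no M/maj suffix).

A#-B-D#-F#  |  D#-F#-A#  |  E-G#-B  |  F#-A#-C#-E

A#-B-D#-F#: root B is the tonic; major seventh chord there is I42.
D#-F#-A#: minor triad on D# = scale degree 3 → iii.
E-G#-B: root E is the subdominant; major triad there is IV.
F#-A#-C#-E: dominant seventh chord on F# = scale degree 5 → V7.

I42 - iii - IV - V7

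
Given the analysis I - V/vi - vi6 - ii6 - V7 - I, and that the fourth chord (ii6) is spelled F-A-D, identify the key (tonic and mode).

The chord Dm/F is a minor triad rooted on D; its label is ii6.
If D is scale degree 2 and the mode makes that degree carry a minor triad, the tonic is C and the mode is major.

C major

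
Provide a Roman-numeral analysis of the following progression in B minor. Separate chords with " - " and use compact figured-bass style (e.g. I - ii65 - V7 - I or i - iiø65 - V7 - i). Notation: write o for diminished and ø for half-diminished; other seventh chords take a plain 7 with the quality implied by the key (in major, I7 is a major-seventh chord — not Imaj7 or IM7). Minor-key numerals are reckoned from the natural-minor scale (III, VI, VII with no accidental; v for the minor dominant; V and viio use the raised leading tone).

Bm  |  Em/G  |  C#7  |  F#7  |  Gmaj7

i - iv6 - V7/V - V7 - VI7

Bm: root B is the tonic; minor triad there is i.
Em/G: minor triad on E = scale degree 4 → iv6.
C#7: a dominant seventh chord on C#, the applied dominant of V → V7/V.
F#7: dominant seventh chord on F# = scale degree 5 → V7.
Gmaj7: root G is the submediant; major seventh chord there is VI7.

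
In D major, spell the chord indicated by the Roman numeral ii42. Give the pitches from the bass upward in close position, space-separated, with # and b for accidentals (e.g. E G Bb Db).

D E G B

In D major, the second degree is E, and the diatonic chord built there is a minor seventh chord.
That chord is spelled E-G-B-D.
The figured bass 42 indicates third inversion, placing the seventh (D) in the bass: D-E-G-B.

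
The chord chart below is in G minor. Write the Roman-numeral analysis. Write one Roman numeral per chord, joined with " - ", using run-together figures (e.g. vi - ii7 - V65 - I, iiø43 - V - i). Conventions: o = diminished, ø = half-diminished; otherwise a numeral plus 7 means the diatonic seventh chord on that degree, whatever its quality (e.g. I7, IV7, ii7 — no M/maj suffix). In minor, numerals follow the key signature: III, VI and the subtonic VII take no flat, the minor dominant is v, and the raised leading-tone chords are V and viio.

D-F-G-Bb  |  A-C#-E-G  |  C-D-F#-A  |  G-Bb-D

i43 - V7/V - V42 - i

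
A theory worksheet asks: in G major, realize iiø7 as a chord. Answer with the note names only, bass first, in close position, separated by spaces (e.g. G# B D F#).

Scale degree 2 in G major is A; here the chord built on it is altered to a half-diminished seventh chord. iiø7 is the half-diminished supertonic seventh, borrowed from the parallel minor.
So the chord is A-C-Eb-G, a half-diminished seventh chord.

A C Eb G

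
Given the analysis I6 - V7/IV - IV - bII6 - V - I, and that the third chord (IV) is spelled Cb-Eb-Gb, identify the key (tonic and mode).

IV is given as Cb-Eb-Gb — a major triad with root Cb.
If Cb is scale degree 4 and the mode makes that degree carry a major triad, the tonic is Gb and the mode is major.

Gb major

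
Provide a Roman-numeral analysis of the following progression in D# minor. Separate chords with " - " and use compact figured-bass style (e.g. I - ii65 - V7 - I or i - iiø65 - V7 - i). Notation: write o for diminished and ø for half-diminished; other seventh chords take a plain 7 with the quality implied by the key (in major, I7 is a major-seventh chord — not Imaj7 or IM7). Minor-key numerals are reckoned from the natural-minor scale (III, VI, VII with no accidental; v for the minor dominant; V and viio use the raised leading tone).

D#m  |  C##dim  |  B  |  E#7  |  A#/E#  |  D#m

D#m: root D# is the tonic; minor triad there is i.
C##dim: diminished triad on C## = scale degree 7 → viio.
B: major triad on B = scale degree 6 → VI.
E#7: chromatic; E# is V of V, so V7/V.
A#/E#: major triad on A# = scale degree 5 → V64.
D#m: root D# is the tonic; minor triad there is i.

i - viio - VI - V7/V - V64 - i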